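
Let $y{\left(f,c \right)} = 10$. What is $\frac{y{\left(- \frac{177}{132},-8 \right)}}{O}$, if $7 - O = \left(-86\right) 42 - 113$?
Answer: $\frac{5}{1866} \approx 0.0026795$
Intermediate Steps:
$O = 3732$ ($O = 7 - \left(\left(-86\right) 42 - 113\right) = 7 - \left(-3612 - 113\right) = 7 - -3725 = 7 + 3725 = 3732$)
$\frac{y{\left(- \frac{177}{132},-8 \right)}}{O} = \frac{10}{3732} = 10 \cdot \frac{1}{3732} = \frac{5}{1866}$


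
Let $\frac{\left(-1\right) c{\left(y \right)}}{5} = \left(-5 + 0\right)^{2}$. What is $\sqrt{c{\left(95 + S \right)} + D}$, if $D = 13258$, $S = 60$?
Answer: $\sqrt{13133} \approx 114.6$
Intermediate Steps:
$c{\left(y \right)} = -125$ ($c{\left(y \right)} = - 5 \left(-5 + 0\right)^{2} = - 5 \left(-5\right)^{2} = \left(-5\right) 25 = -125$)
$\sqrt{c{\left(95 + S \right)} + D} = \sqrt{-125 + 13258} = \sqrt{13133}$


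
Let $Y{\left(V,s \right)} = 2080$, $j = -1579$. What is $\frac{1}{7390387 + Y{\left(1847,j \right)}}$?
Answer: $\frac{1}{7392467} \approx 1.3527 \cdot 10^{-7}$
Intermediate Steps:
$\frac{1}{7390387 + Y{\left(1847,j \right)}} = \frac{1}{7390387 + 2080} = \frac{1}{7392467}$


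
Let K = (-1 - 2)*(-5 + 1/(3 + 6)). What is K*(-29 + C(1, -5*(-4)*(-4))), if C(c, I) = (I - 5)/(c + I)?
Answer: -97064/237 ≈ -409.55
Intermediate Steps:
C(c, I) = (-5 + I)/(I + c)
K = 44/3 (K = -3*(-5 + 1/9) = -3*(-5 + ⅑) = -3*(-44/9) = 44/3 ≈ 14.667)
K*(-29 + C(1, -5*(-4)*(-4))) = 44*(-29 + (-5 - 5*(-4)*(-4))/(-5*(-4)*(-4) + 1))/3 = 44*(-29 + (-5 + 20*(-4))/(20*(-4) + 1))/3 = 44*(-29 + (-5 - 80)/(-80 + 1))/3 = 44*(-29 - 85/(-79))/3 = 44*(-29 - 1/79*(-85))/3 = 44*(-29 + 85/79)/3 = (44/3)*(-2206/79) = -97064/237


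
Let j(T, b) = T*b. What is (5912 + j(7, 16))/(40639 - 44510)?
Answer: -6024/3871 ≈ -1.5562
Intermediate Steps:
(5912 + j(7, 16))/(40639 - 44510) = (5912 + 7*16)/(40639 - 44510) = (5912 + 112)/(-3871) = 6024*(-1/3871) = -6024/3871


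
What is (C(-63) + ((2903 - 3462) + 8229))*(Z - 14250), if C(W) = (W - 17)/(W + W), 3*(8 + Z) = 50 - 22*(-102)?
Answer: -19561960000/189 ≈ -1.0350e+8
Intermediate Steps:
Z = 2270/3 (Z = -8 + (50 - 22*(-102))/3 = -8 + (50 + 2244)/3 = -8 + (⅓)*2294 = -8 + 2294/3 = 2270/3 ≈ 756.67)
C(W) = (-17 + W)/(2*W) (C(W) = (-17 + W)/((2*W)) = (-17 + W)*(1/(2*W)) = (-17 + W)/(2*W))
(C(-63) + ((2903 - 3462) + 8229))*(Z - 14250) = ((½)*(-17 - 63)/(-63) + ((2903 - 3462) + 8229))*(2270/3 - 14250) = ((½)*(-1/63)*(-80) + (-559 + 8229))*(-40480/3) = (40/63 + 7670)*(-40480/3) = (483250/63)*(-40480/3) = -19561960000/189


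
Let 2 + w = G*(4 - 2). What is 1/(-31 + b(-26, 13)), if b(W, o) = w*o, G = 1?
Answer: -1/31 ≈ -0.032258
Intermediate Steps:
w = 0 (w = -2 + 1*(4 - 2) = -2 + 1*2 = -2 + 2 = 0)
b(W, o) = 0 (b(W, o) = 0*o = 0)
1/(-31 + b(-26, 13)) = 1/(-31 + 0) = 1/(-31) = -1/31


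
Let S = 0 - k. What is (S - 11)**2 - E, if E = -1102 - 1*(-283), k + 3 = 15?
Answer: 1348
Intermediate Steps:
k = 12 (k = -3 + 15 = 12)
E = -819 (E = -1102 + 283 = -819)
S = -12 (S = 0 - 1*12 = 0 - 12 = -12)
(S - 11)**2 - E = (-12 - 11)**2 - 1*(-819) = (-23)**2 + 819 = 529 + 819 = 1348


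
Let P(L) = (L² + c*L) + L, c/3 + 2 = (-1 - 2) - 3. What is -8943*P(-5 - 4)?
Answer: -2575584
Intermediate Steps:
c = -24 (c = -6 + 3*((-1 - 2) - 3) = -6 + 3*(-3 - 3) = -6 + 3*(-6) = -6 - 18 = -24)
P(L) = L² - 23*L (P(L) = (L² - 24*L) + L = L² - 23*L)
-8943*P(-5 - 4) = -8943*(-5 - 4)*(-23 + (-5 - 4)) = -(-80487)*(-23 - 9) = -(-80487)*(-32) = -8943*288 = -2575584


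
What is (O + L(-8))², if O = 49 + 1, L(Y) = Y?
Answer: 1764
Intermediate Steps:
O = 50
(O + L(-8))² = (50 - 8)² = 42² = 1764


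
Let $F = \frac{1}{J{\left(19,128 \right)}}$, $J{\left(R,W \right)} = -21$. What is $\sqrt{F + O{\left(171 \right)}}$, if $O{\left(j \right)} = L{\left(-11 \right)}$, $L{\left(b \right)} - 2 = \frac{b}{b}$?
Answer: $\frac{\sqrt{1302}}{21} \approx 1.7183$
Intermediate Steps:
$L{\left(b \right)} = 3$ ($L{\left(b \right)} = 2 + \frac{b}{b} = 2 + 1 = 3$)
$O{\left(j \right)} = 3$
$F = - \frac{1}{21}$ ($F = \frac{1}{-21} = - \frac{1}{21} \approx -0.047619$)
$\sqrt{F + O{\left(171 \right)}} = \sqrt{- \frac{1}{21} + 3} = \sqrt{\frac{62}{21}} = \frac{\sqrt{1302}}{21}$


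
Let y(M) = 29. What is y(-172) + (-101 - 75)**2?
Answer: 31005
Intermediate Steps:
y(-172) + (-101 - 75)**2 = 29 + (-101 - 75)**2 = 29 + (-176)**2 = 29 + 30976 = 31005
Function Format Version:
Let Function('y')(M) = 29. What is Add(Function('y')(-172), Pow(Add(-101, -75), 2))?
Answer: 31005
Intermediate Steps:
Add(Function('y')(-172), Pow(Add(-101, -75), 2)) = Add(29, Pow(Add(-101, -75), 2)) = Add(29, Pow(-176, 2)) = Add(29, 30976) = 31005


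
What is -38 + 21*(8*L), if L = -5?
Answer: -878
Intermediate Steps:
-38 + 21*(8*L) = -38 + 21*(8*(-5)) = -38 + 21*(-40) = -38 - 840 = -878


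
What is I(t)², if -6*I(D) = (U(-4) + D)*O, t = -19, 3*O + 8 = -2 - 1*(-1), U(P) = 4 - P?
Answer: 121/4 ≈ 30.250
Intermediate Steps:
O = -3 (O = -8/3 + (-2 - 1*(-1))/3 = -8/3 + (-2 + 1)/3 = -8/3 + (⅓)*(-1) = -8/3 - ⅓ = -3)
I(D) = 4 + D/2 (I(D) = -((4 - 1*(-4)) + D)*(-3)/6 = -((4 + 4) + D)*(-3)/6 = -(8 + D)*(-3)/6 = -(-24 - 3*D)/6 = 4 + D/2)
I(t)² = (4 + (½)*(-19))² = (4 - 19/2)² = (-11/2)² = 121/4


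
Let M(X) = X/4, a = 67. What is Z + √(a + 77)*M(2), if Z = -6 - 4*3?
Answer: -12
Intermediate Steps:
M(X) = X/4 (M(X) = X*(¼) = X/4)
Z = -18 (Z = -6 - 12 = -18)
Z + √(a + 77)*M(2) = -18 + √(67 + 77)*((¼)*2) = -18 + √144*(½) = -18 + 12*(½) = -18 + 6 = -12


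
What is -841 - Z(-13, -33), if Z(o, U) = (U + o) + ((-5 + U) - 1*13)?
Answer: -744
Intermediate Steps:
Z(o, U) = -18 + o + 2*U (Z(o, U) = (U + o) + ((-5 + U) - 13) = (U + o) + (-18 + U) = -18 + o + 2*U)
-841 - Z(-13, -33) = -841 - (-18 - 13 + 2*(-33)) = -841 - (-18 - 13 - 66) = -841 - 1*(-97) = -841 + 97 = -744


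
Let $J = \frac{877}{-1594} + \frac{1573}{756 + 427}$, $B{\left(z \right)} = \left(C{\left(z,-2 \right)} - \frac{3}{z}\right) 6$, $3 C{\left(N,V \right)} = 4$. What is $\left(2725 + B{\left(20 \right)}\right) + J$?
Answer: $\frac{991037751}{362635} \approx 2732.9$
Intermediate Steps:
$C{\left(N,V \right)} = \frac{4}{3}$ ($C{\left(N,V \right)} = \frac{1}{3} \cdot 4 = \frac{4}{3}$)
$B{\left(z \right)} = 8 - \frac{18}{z}$ ($B{\left(z \right)} = \left(\frac{4}{3} - \frac{3}{z}\right) 6 = 8 - \frac{18}{z}$)
$J = \frac{113067}{145054}$ ($J = 877 \left(- \frac{1}{1594}\right) + \frac{1573}{1183} = - \frac{877}{1594} + 1573 \cdot \frac{1}{1183} = - \frac{877}{1594} + \frac{121}{91} = \frac{113067}{145054} \approx 0.77948$)
$\left(2725 + B{\left(20 \right)}\right) + J = \left(2725 + \left(8 - \frac{18}{20}\right)\right) + \frac{113067}{145054} = \left(2725 + \left(8 - \frac{9}{10}\right)\right) + \frac{113067}{145054} = \left(2725 + \frac{71}{10}\right) + \frac{113067}{145054} = \frac{27321}{10} + \frac{113067}{145054} = \frac{991037751}{362635}$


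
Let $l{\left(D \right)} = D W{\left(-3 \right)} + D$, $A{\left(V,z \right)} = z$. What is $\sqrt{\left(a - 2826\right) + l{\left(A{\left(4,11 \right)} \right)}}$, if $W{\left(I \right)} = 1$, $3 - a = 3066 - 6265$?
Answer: $\sqrt{398} \approx 19.95$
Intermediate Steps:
$a = 3202$ ($a = 3 - \left(3066 - 6265\right) = 3 - -3199 = 3 + 3199 = 3202$)
$l{\left(D \right)} = 2 D$ ($l{\left(D \right)} = D 1 + D = D + D = 2 D$)
$\sqrt{\left(a - 2826\right) + l{\left(A{\left(4,11 \right)} \right)}} = \sqrt{\left(3202 - 2826\right) + 2 \cdot 11} = \sqrt{\left(3202 - 2826\right) + 22} = \sqrt{376 + 22} = \sqrt{398}$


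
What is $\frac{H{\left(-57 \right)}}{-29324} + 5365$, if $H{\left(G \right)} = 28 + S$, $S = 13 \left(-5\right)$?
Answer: $\frac{157323297}{29324} \approx 5365.0$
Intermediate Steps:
$S = -65$
$H{\left(G \right)} = -37$ ($H{\left(G \right)} = 28 - 65 = -37$)
$\frac{H{\left(-57 \right)}}{-29324} + 5365 = - \frac{37}{-29324} + 5365 = \left(-37\right) \left(- \frac{1}{29324}\right) + 5365 = \frac{37}{29324} + 5365 = \frac{157323297}{29324}$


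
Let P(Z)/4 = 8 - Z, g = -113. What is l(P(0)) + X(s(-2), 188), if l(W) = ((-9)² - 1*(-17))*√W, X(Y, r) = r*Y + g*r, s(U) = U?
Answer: -21620 + 392*√2 ≈ -21066.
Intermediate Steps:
P(Z) = 32 - 4*Z (P(Z) = 4*(8 - Z) = 32 - 4*Z)
X(Y, r) = -113*r + Y*r (X(Y, r) = r*Y - 113*r = Y*r - 113*r = -113*r + Y*r)
l(W) = 98*√W (l(W) = (81 + 17)*√W = 98*√W)
l(P(0)) + X(s(-2), 188) = 98*√(32 - 4*0) + 188*(-113 - 2) = 98*√(32 + 0) + 188*(-115) = 98*√32 - 21620 = 98*(4*√2) - 21620 = 392*√2 - 21620 = -21620 + 392*√2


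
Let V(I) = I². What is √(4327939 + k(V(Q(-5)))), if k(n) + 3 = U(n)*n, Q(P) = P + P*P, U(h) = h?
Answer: 16*√17531 ≈ 2118.5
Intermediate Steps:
Q(P) = P + P²
k(n) = -3 + n² (k(n) = -3 + n*n = -3 + n²)
√(4327939 + k(V(Q(-5)))) = √(4327939 + (-3 + ((-5*(1 - 5))²)²)) = √(4327939 + (-3 + ((-5*(-4))²)²)) = √(4327939 + (-3 + (20²)²)) = √(4327939 + (-3 + 400²)) = √(4327939 + (-3 + 160000)) = √(4327939 + 159997) = √4487936 = 16*√17531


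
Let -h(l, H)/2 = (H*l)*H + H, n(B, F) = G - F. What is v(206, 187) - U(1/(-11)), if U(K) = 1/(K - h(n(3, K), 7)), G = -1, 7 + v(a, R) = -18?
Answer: -20664/827 ≈ -24.987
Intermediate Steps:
v(a, R) = -25 (v(a, R) = -7 - 18 = -25)
n(B, F) = -1 - F
h(l, H) = -2*H - 2*l*H² (h(l, H) = -2*((H*l)*H + H) = -2*(l*H² + H) = -2*(H + l*H²) = -2*H - 2*l*H²)
U(K) = 1/(-84 - 97*K) (U(K) = 1/(K - (-2)*7*(1 + 7*(-1 - K))) = 1/(K - (-2)*7*(1 + (-7 - 7*K))) = 1/(K - (-2)*7*(-6 - 7*K)) = 1/(K - (84 + 98*K)) = 1/(K + (-84 - 98*K)) = 1/(-84 - 97*K))
v(206, 187) - U(1/(-11)) = -25 - 1/(-84 - 97/(-11)) = -25 - 1/(-84 - 97*(-1/11)) = -25 - 1/(-84 + 97/11) = -25 - 1/(-827/11) = -25 - 1*(-11/827) = -25 + 11/827 = -20664/827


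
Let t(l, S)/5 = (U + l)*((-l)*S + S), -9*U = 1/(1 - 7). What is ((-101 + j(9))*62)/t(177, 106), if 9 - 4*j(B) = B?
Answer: 84537/222915880 ≈ 0.00037923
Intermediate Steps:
U = 1/54 (U = -1/(9*(1 - 7)) = -1/9/(-6) = -1/9*(-1/6) = 1/54 ≈ 0.018519)
j(B) = 9/4 - B/4
t(l, S) = 5*(1/54 + l)*(S - S*l) (t(l, S) = 5*((1/54 + l)*((-l)*S + S)) = 5*((1/54 + l)*(-S*l + S)) = 5*((1/54 + l)*(S - S*l)) = 5*(1/54 + l)*(S - S*l))
((-101 + j(9))*62)/t(177, 106) = ((-101 + (9/4 - 1/4*9))*62)/(((5/54)*106*(1 - 54*177**2 + 53*177))) = ((-101 + (9/4 - 9/4))*62)/(((5/54)*106*(1 - 54*31329 + 9381))) = ((-101 + 0)*62)/(((5/54)*106*(1 - 1691766 + 9381))) = (-101*62)/(((5/54)*106*(-1682384))) = -6262/(-445831760/27) = -6262*(-27/445831760) = 84537/222915880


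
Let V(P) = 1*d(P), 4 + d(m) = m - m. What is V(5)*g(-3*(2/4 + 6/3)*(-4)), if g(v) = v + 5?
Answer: -140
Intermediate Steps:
d(m) = -4 (d(m) = -4 + (m - m) = -4 + 0 = -4)
g(v) = 5 + v
V(P) = -4 (V(P) = 1*(-4) = -4)
V(5)*g(-3*(2/4 + 6/3)*(-4)) = -4*(5 - 3*(2/4 + 6/3)*(-4)) = -4*(5 - 3*(2*(¼) + 6*(⅓))*(-4)) = -4*(5 - 3*(½ + 2)*(-4)) = -4*(5 - 3*5/2*(-4)) = -4*(5 - 15/2*(-4)) = -4*(5 + 30) = -4*35 = -140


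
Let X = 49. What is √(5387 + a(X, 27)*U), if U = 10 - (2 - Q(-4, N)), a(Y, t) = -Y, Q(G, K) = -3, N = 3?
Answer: √5142 ≈ 71.708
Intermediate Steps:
U = 5 (U = 10 - (2 - 1*(-3)) = 10 - (2 + 3) = 10 - 1*5 = 10 - 5 = 5)
√(5387 + a(X, 27)*U) = √(5387 - 1*49*5) = √(5387 - 49*5) = √(5387 - 245) = √5142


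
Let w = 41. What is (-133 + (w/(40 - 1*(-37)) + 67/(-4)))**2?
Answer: 2112229681/94864 ≈ 22266.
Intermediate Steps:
(-133 + (w/(40 - 1*(-37)) + 67/(-4)))**2 = (-133 + (41/(40 - 1*(-37)) + 67/(-4)))**2 = (-133 + (41/(40 + 37) + 67*(-1/4)))**2 = (-133 + (41/77 - 67/4))**2 = (-133 - 4995/308)**2 = (-45959/308)**2 = 2112229681/94864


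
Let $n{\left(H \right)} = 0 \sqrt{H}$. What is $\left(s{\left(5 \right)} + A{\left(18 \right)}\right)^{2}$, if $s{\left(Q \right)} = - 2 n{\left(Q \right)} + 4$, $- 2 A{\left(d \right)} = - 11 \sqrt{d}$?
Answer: $\frac{1121}{2} + 132 \sqrt{2} \approx 747.18$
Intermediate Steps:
$A{\left(d \right)} = \frac{11 \sqrt{d}}{2}$ ($A{\left(d \right)} = - \frac{\left(-11\right) \sqrt{d}}{2} = \frac{11 \sqrt{d}}{2}$)
$n{\left(H \right)} = 0$
$s{\left(Q \right)} = 4$ ($s{\left(Q \right)} = \left(-2\right) 0 + 4 = 0 + 4 = 4$)
$\left(s{\left(5 \right)} + A{\left(18 \right)}\right)^{2} = \left(4 + \frac{11 \sqrt{18}}{2}\right)^{2} = \left(4 + \frac{11 \cdot 3 \sqrt{2}}{2}\right)^{2} = \left(4 + \frac{33 \sqrt{2}}{2}\right)^{2}$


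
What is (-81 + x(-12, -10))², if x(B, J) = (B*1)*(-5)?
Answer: 441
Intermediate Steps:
x(B, J) = -5*B (x(B, J) = B*(-5) = -5*B)
(-81 + x(-12, -10))² = (-81 - 5*(-12))² = (-81 + 60)² = (-21)² = 441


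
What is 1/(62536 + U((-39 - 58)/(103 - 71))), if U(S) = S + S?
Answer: 16/1000479 ≈ 1.5992e-5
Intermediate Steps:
U(S) = 2*S
1/(62536 + U((-39 - 58)/(103 - 71))) = 1/(62536 + 2*((-39 - 58)/(103 - 71))) = 1/(62536 + 2*(-97/32)) = 1/(62536 - 97/16) = 1/(1000479/16) = 16/1000479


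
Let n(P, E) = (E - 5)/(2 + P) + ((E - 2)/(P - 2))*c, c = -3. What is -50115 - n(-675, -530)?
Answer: -22832734502/455621 ≈ -50113.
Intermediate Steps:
n(P, E) = (-5 + E)/(2 + P) - 3*(-2 + E)/(-2 + P) (n(P, E) = (E - 5)/(2 + P) + ((E - 2)/(P - 2))*(-3) = (-5 + E)/(2 + P) + ((-2 + E)/(-2 + P))*(-3) = (-5 + E)/(2 + P) - 3*(-2 + E)/(-2 + P))
-50115 - n(-675, -530) = -50115 - (22 - 675 - 8*(-530) - 2*(-530)*(-675))/(-4 + (-675)²) = -50115 - (22 - 675 + 4240 - 715500)/(-4 + 455625) = -50115 - (-711913)/455621 = -50115 - 1*(-711913/455621) = -50115 + 711913/455621 = -22832734502/455621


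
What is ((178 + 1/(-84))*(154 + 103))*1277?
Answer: 4906753739/84 ≈ 5.8414e+7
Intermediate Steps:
((178 + 1/(-84))*(154 + 103))*1277 = ((178 - 1/84)*257)*1277 = ((14951/84)*257)*1277 = (3842407/84)*1277 = 4906753739/84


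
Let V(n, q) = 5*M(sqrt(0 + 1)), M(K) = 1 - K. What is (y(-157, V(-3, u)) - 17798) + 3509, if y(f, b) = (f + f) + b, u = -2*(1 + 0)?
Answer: -14603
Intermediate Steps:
u = -2 (u = -2*1 = -2)
V(n, q) = 0 (V(n, q) = 5*(1 - sqrt(0 + 1)) = 5*(1 - sqrt(1)) = 5*(1 - 1*1) = 5*(1 - 1) = 5*0 = 0)
y(f, b) = b + 2*f (y(f, b) = 2*f + b = b + 2*f)
(y(-157, V(-3, u)) - 17798) + 3509 = ((0 + 2*(-157)) - 17798) + 3509 = ((0 - 314) - 17798) + 3509 = (-314 - 17798) + 3509 = -18112 + 3509 = -14603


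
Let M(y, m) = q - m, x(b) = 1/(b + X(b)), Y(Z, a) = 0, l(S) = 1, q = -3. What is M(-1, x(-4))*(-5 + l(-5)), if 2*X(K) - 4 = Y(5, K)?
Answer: 10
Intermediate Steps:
X(K) = 2 (X(K) = 2 + (1/2)*0 = 2 + 0 = 2)
x(b) = 1/(2 + b) (x(b) = 1/(b + 2) = 1/(2 + b))
M(y, m) = -3 - m
M(-1, x(-4))*(-5 + l(-5)) = (-3 - 1/(2 - 4))*(-5 + 1) = (-3 - 1/(-2))*(-4) = (-3 - 1*(-1/2))*(-4) = (-3 + 1/2)*(-4) = -5/2*(-4) = 10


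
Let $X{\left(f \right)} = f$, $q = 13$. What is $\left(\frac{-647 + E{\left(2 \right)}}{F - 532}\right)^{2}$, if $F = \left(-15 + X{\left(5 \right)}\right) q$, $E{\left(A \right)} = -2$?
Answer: $\frac{421201}{438244} \approx 0.96111$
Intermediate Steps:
$F = -130$ ($F = \left(-15 + 5\right) 13 = \left(-10\right) 13 = -130$)
$\left(\frac{-647 + E{\left(2 \right)}}{F - 532}\right)^{2} = \left(\frac{-647 - 2}{-130 - 532}\right)^{2} = \left(- \frac{649}{-662}\right)^{2} = \left(\left(-649\right) \left(- \frac{1}{662}\right)\right)^{2} = \left(\frac{649}{662}\right)^{2} = \frac{421201}{438244}$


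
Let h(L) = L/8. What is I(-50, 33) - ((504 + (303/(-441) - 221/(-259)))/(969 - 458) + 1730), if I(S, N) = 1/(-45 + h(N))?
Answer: -174801458838/100982287 ≈ -1731.0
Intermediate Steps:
h(L) = L/8 (h(L) = L*(⅛) = L/8)
I(S, N) = 1/(-45 + N/8)
I(-50, 33) - ((504 + (303/(-441) - 221/(-259)))/(969 - 458) + 1730) = 8/(-360 + 33) - ((504 + (303/(-441) - 221/(-259)))/(969 - 458) + 1730) = 8/(-327) - ((504 + (303*(-1/441) - 221*(-1/259)))/511 + 1730) = 8*(-1/327) - ((504 + (-101/147 + 221/259))*(1/511) + 1730) = -8/327 - ((504 + 904/5439)*(1/511) + 1730) = -8/327 - ((2742160/5439)*(1/511) + 1730) = -8/327 - (2742160/2779329 + 1730) = -8/327 - 1*4810981330/2779329 = -8/327 - 4810981330/2779329 = -174801458838/100982287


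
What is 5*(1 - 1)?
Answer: 0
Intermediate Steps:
5*(1 - 1) = 5*0 = 0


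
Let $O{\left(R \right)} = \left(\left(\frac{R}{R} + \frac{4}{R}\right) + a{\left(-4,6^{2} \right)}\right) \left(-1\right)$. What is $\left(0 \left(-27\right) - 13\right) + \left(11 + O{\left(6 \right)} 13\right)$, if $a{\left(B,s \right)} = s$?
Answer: $- \frac{1475}{3} \approx -491.67$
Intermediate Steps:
$O{\left(R \right)} = -37 - \frac{4}{R}$ ($O{\left(R \right)} = \left(\left(\frac{R}{R} + \frac{4}{R}\right) + 6^{2}\right) \left(-1\right) = \left(\left(1 + \frac{4}{R}\right) + 36\right) \left(-1\right) = \left(37 + \frac{4}{R}\right) \left(-1\right) = -37 - \frac{4}{R}$)
$\left(0 \left(-27\right) - 13\right) + \left(11 + O{\left(6 \right)} 13\right) = \left(0 \left(-27\right) - 13\right) + \left(11 + \left(-37 - \frac{4}{6}\right) 13\right) = \left(0 - 13\right) + \left(11 + \left(-37 - \frac{2}{3}\right) 13\right) = -13 + \left(11 + \left(-37 - \frac{2}{3}\right) 13\right) = -13 + \left(11 - \frac{1469}{3}\right) = -13 - \frac{1436}{3} = - \frac{1475}{3}$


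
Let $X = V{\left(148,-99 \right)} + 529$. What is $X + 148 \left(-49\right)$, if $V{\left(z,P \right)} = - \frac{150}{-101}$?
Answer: $- \frac{678873}{101} \approx -6721.5$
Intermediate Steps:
$V{\left(z,P \right)} = \frac{150}{101}$ ($V{\left(z,P \right)} = \left(-150\right) \left(- \frac{1}{101}\right) = \frac{150}{101}$)
$X = \frac{53579}{101}$ ($X = \frac{150}{101} + 529 = \frac{53579}{101} \approx 530.49$)
$X + 148 \left(-49\right) = \frac{53579}{101} + 148 \left(-49\right) = \frac{53579}{101} - 7252 = - \frac{678873}{101}$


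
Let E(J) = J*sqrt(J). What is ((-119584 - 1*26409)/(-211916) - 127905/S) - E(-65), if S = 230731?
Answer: 6579994903/48895590596 + 65*I*sqrt(65) ≈ 0.13457 + 524.05*I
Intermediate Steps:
E(J) = J**(3/2)
((-119584 - 1*26409)/(-211916) - 127905/S) - E(-65) = ((-119584 - 1*26409)/(-211916) - 127905/230731) - (-65)**(3/2) = ((-119584 - 26409)*(-1/211916) - 127905*1/230731) - (-65)*I*sqrt(65) = (-145993*(-1/211916) - 127905/230731) + 65*I*sqrt(65) = (145993/211916 - 127905/230731) + 65*I*sqrt(65) = 6579994903/48895590596 + 65*I*sqrt(65)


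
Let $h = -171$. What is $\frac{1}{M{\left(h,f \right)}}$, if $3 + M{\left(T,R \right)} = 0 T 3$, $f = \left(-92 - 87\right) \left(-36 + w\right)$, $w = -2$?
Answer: $- \frac{1}{3} \approx -0.33333$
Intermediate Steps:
$f = 6802$ ($f = \left(-92 - 87\right) \left(-36 - 2\right) = \left(-179\right) \left(-38\right) = 6802$)
$M{\left(T,R \right)} = -3$ ($M{\left(T,R \right)} = -3 + 0 T 3 = -3 + 0 \cdot 3 = -3 + 0 = -3$)
$\frac{1}{M{\left(h,f \right)}} = \frac{1}{-3} = - \frac{1}{3}$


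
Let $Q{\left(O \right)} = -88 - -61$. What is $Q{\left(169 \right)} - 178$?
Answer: $-205$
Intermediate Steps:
$Q{\left(O \right)} = -27$ ($Q{\left(O \right)} = -88 + 61 = -27$)
$Q{\left(169 \right)} - 178 = -27 - 178 = -205$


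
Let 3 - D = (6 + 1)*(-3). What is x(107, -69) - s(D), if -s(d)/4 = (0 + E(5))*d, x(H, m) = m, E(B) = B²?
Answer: 2331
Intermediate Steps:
D = 24 (D = 3 - (6 + 1)*(-3) = 3 - 7*(-3) = 3 - 1*(-21) = 3 + 21 = 24)
s(d) = -100*d (s(d) = -4*(0 + 5²)*d = -4*(0 + 25)*d = -100*d)
x(107, -69) - s(D) = -69 - (-100)*24 = -69 - 1*(-2400) = -69 + 2400 = 2331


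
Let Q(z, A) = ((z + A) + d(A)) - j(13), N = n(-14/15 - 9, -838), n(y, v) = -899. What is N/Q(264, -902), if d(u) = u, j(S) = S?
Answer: 899/1553 ≈ 0.57888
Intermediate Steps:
N = -899
Q(z, A) = -13 + z + 2*A (Q(z, A) = ((z + A) + A) - 1*13 = ((A + z) + A) - 13 = (z + 2*A) - 13 = -13 + z + 2*A)
N/Q(264, -902) = -899/(-13 + 264 + 2*(-902)) = -899/(-13 + 264 - 1804) = -899/(-1553) = -899*(-1/1553) = 899/1553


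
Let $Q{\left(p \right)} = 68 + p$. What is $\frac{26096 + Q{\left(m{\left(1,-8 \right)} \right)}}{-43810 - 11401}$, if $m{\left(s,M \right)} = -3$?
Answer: $- \frac{26161}{55211} \approx -0.47384$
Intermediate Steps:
$\frac{26096 + Q{\left(m{\left(1,-8 \right)} \right)}}{-43810 - 11401} = \frac{26096 + \left(68 - 3\right)}{-43810 - 11401} = \frac{26096 + 65}{-55211} = 26161 \left(- \frac{1}{55211}\right) = - \frac{26161}{55211}$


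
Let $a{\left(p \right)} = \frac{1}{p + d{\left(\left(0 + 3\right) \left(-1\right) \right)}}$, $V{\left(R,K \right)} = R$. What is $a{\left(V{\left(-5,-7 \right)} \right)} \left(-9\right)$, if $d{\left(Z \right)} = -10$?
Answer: $\frac{3}{5} \approx 0.6$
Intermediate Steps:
$a{\left(p \right)} = \frac{1}{-10 + p}$ ($a{\left(p \right)} = \frac{1}{p - 10} = \frac{1}{-10 + p}$)
$a{\left(V{\left(-5,-7 \right)} \right)} \left(-9\right) = \frac{1}{-10 - 5} \left(-9\right) = \frac{1}{-15} \left(-9\right) = \left(- \frac{1}{15}\right) \left(-9\right) = \frac{3}{5}$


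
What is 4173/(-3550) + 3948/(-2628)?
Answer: -2081837/777450 ≈ -2.6778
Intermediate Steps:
4173/(-3550) + 3948/(-2628) = 4173*(-1/3550) + 3948*(-1/2628) = -4173/3550 - 329/219 = -2081837/777450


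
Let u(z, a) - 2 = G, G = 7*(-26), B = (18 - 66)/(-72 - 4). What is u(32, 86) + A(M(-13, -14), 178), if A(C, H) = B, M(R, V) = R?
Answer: -3408/19 ≈ -179.37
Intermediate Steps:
B = 12/19 (B = -48/(-76) = -48*(-1/76) = 12/19 ≈ 0.63158)
A(C, H) = 12/19
G = -182
u(z, a) = -180 (u(z, a) = 2 - 182 = -180)
u(32, 86) + A(M(-13, -14), 178) = -180 + 12/19 = -3408/19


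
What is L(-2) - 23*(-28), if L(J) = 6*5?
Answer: 674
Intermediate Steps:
L(J) = 30
L(-2) - 23*(-28) = 30 - 23*(-28) = 30 + 644 = 674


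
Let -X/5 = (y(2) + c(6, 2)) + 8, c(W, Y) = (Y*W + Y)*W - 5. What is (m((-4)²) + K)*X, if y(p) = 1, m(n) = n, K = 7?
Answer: -10120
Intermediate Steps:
c(W, Y) = -5 + W*(Y + W*Y) (c(W, Y) = (W*Y + Y)*W - 5 = (Y + W*Y)*W - 5 = W*(Y + W*Y) - 5 = -5 + W*(Y + W*Y))
X = -440 (X = -5*((1 + (-5 + 6*2 + 2*6²)) + 8) = -5*((1 + (-5 + 12 + 2*36)) + 8) = -5*((1 + (-5 + 12 + 72)) + 8) = -5*((1 + 79) + 8) = -5*(80 + 8) = -5*88 = -440)
(m((-4)²) + K)*X = ((-4)² + 7)*(-440) = (16 + 7)*(-440) = 23*(-440) = -10120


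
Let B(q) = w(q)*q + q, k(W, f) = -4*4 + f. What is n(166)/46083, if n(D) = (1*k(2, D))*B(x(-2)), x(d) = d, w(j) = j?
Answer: 100/15361 ≈ 0.0065100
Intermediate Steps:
k(W, f) = -16 + f
B(q) = q + q² (B(q) = q*q + q = q² + q = q + q²)
n(D) = -32 + 2*D (n(D) = (1*(-16 + D))*(-2*(1 - 2)) = (-16 + D)*(-2*(-1)) = (-16 + D)*2 = -32 + 2*D)
n(166)/46083 = (-32 + 2*166)/46083 = (-32 + 332)*(1/46083) = 300*(1/46083) = 100/15361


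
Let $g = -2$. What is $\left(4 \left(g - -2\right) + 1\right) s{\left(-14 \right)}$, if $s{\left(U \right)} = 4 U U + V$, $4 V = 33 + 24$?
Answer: $\frac{3193}{4} \approx 798.25$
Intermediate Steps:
$V = \frac{57}{4}$ ($V = \frac{33 + 24}{4} = \frac{1}{4} \cdot 57 = \frac{57}{4} \approx 14.25$)
$s{\left(U \right)} = \frac{57}{4} + 4 U^{2}$ ($s{\left(U \right)} = 4 U U + \frac{57}{4} = 4 U^{2} + \frac{57}{4} = \frac{57}{4} + 4 U^{2}$)
$\left(4 \left(g - -2\right) + 1\right) s{\left(-14 \right)} = \left(4 \left(-2 - -2\right) + 1\right) \left(\frac{57}{4} + 4 \left(-14\right)^{2}\right) = \left(4 \left(-2 + 2\right) + 1\right) \left(\frac{57}{4} + 4 \cdot 196\right) = \left(4 \cdot 0 + 1\right) \left(\frac{57}{4} + 784\right) = \left(0 + 1\right) \frac{3193}{4} = 1 \cdot \frac{3193}{4} = \frac{3193}{4}$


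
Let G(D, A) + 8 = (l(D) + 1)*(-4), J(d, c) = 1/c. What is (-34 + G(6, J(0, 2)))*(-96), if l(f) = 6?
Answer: 6720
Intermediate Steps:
G(D, A) = -36 (G(D, A) = -8 + (6 + 1)*(-4) = -8 + 7*(-4) = -8 - 28 = -36)
(-34 + G(6, J(0, 2)))*(-96) = (-34 - 36)*(-96) = -70*(-96) = 6720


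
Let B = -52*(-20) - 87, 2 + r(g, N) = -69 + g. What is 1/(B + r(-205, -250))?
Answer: 1/677 ≈ 0.0014771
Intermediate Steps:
r(g, N) = -71 + g (r(g, N) = -2 + (-69 + g) = -71 + g)
B = 953 (B = 1040 - 87 = 953)
1/(B + r(-205, -250)) = 1/(953 + (-71 - 205)) = 1/(953 - 276) = 1/677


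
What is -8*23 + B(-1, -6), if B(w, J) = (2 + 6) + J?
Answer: -182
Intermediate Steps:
B(w, J) = 8 + J
-8*23 + B(-1, -6) = -8*23 + (8 - 6) = -184 + 2 = -182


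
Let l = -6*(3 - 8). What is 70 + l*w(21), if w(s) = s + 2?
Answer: 760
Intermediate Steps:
l = 30 (l = -6*(-5) = 30)
w(s) = 2 + s
70 + l*w(21) = 70 + 30*(2 + 21) = 70 + 30*23 = 70 + 690 = 760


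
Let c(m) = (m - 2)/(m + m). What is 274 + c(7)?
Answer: 3841/14 ≈ 274.36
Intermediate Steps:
c(m) = (-2 + m)/(2*m) (c(m) = (-2 + m)/((2*m)) = (-2 + m)*(1/(2*m)) = (-2 + m)/(2*m))
274 + c(7) = 274 + (1/2)*(-2 + 7)/7 = 274 + (1/2)*(1/7)*5 = 274 + 5/14 = 3841/14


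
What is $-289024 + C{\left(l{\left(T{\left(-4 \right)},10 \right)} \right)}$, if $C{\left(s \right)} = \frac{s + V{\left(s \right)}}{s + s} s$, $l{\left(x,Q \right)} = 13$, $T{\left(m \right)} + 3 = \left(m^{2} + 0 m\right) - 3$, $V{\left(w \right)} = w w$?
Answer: $-288933$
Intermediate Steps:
$V{\left(w \right)} = w^{2}$
$T{\left(m \right)} = -6 + m^{2}$ ($T{\left(m \right)} = -3 + \left(\left(m^{2} + 0 m\right) - 3\right) = -3 + \left(\left(m^{2} + 0\right) - 3\right) = -3 + \left(m^{2} - 3\right) = -3 + \left(-3 + m^{2}\right) = -6 + m^{2}$)
$C{\left(s \right)} = \frac{s}{2} + \frac{s^{2}}{2}$ ($C{\left(s \right)} = \frac{s + s^{2}}{s + s} s = \frac{s + s^{2}}{2 s} s = \frac{s}{2} + \frac{s^{2}}{2}$)
$-289024 + C{\left(l{\left(T{\left(-4 \right)},10 \right)} \right)} = -289024 + \frac{1}{2} \cdot 13 \left(1 + 13\right) = -289024 + \frac{1}{2} \cdot 13 \cdot 14 = -289024 + 91 = -288933$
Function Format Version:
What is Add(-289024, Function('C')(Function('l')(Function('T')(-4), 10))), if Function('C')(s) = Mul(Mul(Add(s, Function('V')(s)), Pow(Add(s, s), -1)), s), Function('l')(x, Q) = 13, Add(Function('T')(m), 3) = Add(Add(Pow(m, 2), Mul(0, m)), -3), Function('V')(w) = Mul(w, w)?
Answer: -288933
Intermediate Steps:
Function('V')(w) = Pow(w, 2)
Function('T')(m) = Add(-6, Pow(m, 2)) (Function('T')(m) = Add(-3, Add(Add(Pow(m, 2), Mul(0, m)), -3)) = Add(-3, Add(Add(Pow(m, 2), 0), -3)) = Add(-3, Add(Pow(m, 2), -3)) = Add(-3, Add(-3, Pow(m, 2))) = Add(-6, Pow(m, 2)))
Function('C')(s) = Add(Mul(Rational(1, 2), s), Mul(Rational(1, 2), Pow(s, 2))) (Function('C')(s) = Mul(Mul(Add(s, Pow(s, 2)), Pow(Add(s, s), -1)), s) = Mul(Mul(Add(s, Pow(s, 2)), Pow(Mul(2, s), -1)), s) = Mul(Mul(Add(s, Pow(s, 2)), Mul(Rational(1, 2), Pow(s, -1))), s) = Mul(Mul(Rational(1, 2), Pow(s, -1), Add(s, Pow(s, 2))), s) = Add(Mul(Rational(1, 2), s), Mul(Rational(1, 2), Pow(s, 2))))
Add(-289024, Function('C')(Function('l')(Function('T')(-4), 10))) = Add(-289024, Mul(Rational(1, 2), 13, Add(1, 13))) = Add(-289024, Mul(Rational(1, 2), 13, 14)) = Add(-289024, 91) = -288933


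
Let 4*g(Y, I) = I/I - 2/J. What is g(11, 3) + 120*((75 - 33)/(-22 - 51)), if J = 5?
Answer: -100581/1460 ≈ -68.891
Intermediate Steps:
g(Y, I) = 3/20 (g(Y, I) = (I/I - 2/5)/4 = (1 - 2*⅕)/4 = (1 - ⅖)/4 = (¼)*(⅗) = 3/20)
g(11, 3) + 120*((75 - 33)/(-22 - 51)) = 3/20 + 120*((75 - 33)/(-22 - 51)) = 3/20 + 120*(42/(-73)) = 3/20 + 120*(42*(-1/73)) = 3/20 + 120*(-42/73) = 3/20 - 5040/73 = -100581/1460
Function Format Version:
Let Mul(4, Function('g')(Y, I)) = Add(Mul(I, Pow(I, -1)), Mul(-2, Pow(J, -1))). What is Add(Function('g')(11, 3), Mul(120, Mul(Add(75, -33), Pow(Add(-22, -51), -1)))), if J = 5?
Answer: Rational(-100581, 1460) ≈ -68.891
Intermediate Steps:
Function('g')(Y, I) = Rational(3, 20) (Function('g')(Y, I) = Mul(Rational(1, 4), Add(Mul(I, Pow(I, -1)), Mul(-2, Pow(5, -1)))) = Mul(Rational(1, 4), Add(1, Mul(-2, Rational(1, 5)))) = Mul(Rational(1, 4), Add(1, Rational(-2, 5))) = Mul(Rational(1, 4), Rational(3, 5)) = Rational(3, 20))
Add(Function('g')(11, 3), Mul(120, Mul(Add(75, -33), Pow(Add(-22, -51), -1)))) = Add(Rational(3, 20), Mul(120, Mul(Add(75, -33), Pow(Add(-22, -51), -1)))) = Add(Rational(3, 20), Mul(120, Mul(42, Pow(-73, -1)))) = Add(Rational(3, 20), Mul(120, Mul(42, Rational(-1, 73)))) = Add(Rational(3, 20), Mul(120, Rational(-42, 73))) = Add(Rational(3, 20), Rational(-5040, 73)) = Rational(-100581, 1460)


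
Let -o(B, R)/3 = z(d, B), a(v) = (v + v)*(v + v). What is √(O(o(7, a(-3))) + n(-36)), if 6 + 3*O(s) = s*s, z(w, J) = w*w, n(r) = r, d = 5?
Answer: √1837 ≈ 42.860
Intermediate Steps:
a(v) = 4*v² (a(v) = (2*v)*(2*v) = 4*v²)
z(w, J) = w²
o(B, R) = -75 (o(B, R) = -3*5² = -3*25 = -75)
O(s) = -2 + s²/3 (O(s) = -2 + (s*s)/3 = -2 + s²/3)
√(O(o(7, a(-3))) + n(-36)) = √((-2 + (⅓)*(-75)²) - 36) = √((-2 + (⅓)*5625) - 36) = √((-2 + 1875) - 36) = √(1873 - 36) = √1837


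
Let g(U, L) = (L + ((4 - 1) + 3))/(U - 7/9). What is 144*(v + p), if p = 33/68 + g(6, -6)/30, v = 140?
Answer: 343908/17 ≈ 20230.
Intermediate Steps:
g(U, L) = (6 + L)/(-7/9 + U) (g(U, L) = (L + (3 + 3))/(U - 7*⅑) = (L + 6)/(U - 7/9) = (6 + L)/(-7/9 + U))
p = 33/68 (p = 33/68 + (9*(6 - 6)/(-7 + 9*6))/30 = 33*(1/68) + (9*0/(-7 + 54))*(1/30) = 33/68 + (9*0/47)*(1/30) = 33/68 + (9*(1/47)*0)*(1/30) = 33/68 + 0*(1/30) = 33/68 + 0 = 33/68 ≈ 0.48529)
144*(v + p) = 144*(140 + 33/68) = 144*(9553/68) = 343908/17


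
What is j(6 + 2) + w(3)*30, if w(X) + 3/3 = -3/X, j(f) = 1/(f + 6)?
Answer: -839/14 ≈ -59.929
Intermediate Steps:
j(f) = 1/(6 + f)
w(X) = -1 - 3/X
j(6 + 2) + w(3)*30 = 1/(6 + (6 + 2)) + ((-3 - 1*3)/3)*30 = 1/(6 + 8) + ((-3 - 3)/3)*30 = 1/14 + ((⅓)*(-6))*30 = 1/14 - 2*30 = 1/14 - 60 = -839/14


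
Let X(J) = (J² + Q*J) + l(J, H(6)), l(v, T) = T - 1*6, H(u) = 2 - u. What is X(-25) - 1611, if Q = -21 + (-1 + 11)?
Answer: -721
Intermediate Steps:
l(v, T) = -6 + T (l(v, T) = T - 6 = -6 + T)
Q = -11 (Q = -21 + 10 = -11)
X(J) = -10 + J² - 11*J (X(J) = (J² - 11*J) + (-6 + (2 - 1*6)) = (J² - 11*J) + (-6 + (2 - 6)) = (J² - 11*J) + (-6 - 4) = (J² - 11*J) - 10 = -10 + J² - 11*J)
X(-25) - 1611 = (-10 + (-25)² - 11*(-25)) - 1611 = (-10 + 625 + 275) - 1611 = 890 - 1611 = -721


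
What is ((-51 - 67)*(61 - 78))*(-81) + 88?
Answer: -162398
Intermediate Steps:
((-51 - 67)*(61 - 78))*(-81) + 88 = -118*(-17)*(-81) + 88 = 2006*(-81) + 88 = -162486 + 88 = -162398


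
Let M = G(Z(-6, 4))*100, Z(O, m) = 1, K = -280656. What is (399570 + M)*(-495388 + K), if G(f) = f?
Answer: -310161505480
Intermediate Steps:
M = 100 (M = 1*100 = 100)
(399570 + M)*(-495388 + K) = (399570 + 100)*(-495388 - 280656) = 399670*(-776044) = -310161505480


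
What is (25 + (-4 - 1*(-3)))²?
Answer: 576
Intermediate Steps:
(25 + (-4 - 1*(-3)))² = (25 + (-4 + 3))² = (25 - 1)² = 24² = 576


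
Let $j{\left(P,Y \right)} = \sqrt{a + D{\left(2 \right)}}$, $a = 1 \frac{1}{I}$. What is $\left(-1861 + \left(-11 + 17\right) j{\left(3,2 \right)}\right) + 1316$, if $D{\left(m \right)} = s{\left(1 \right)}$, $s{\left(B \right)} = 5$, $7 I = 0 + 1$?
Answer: $-545 + 12 \sqrt{3} \approx -524.22$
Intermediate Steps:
$I = \frac{1}{7}$ ($I = \frac{0 + 1}{7} = \frac{1}{7} \cdot 1 = \frac{1}{7} \approx 0.14286$)
$D{\left(m \right)} = 5$
$a = 7$ ($a = 1 \frac{1}{\frac{1}{7}} = 1 \cdot 7 = 7$)
$j{\left(P,Y \right)} = 2 \sqrt{3}$ ($j{\left(P,Y \right)} = \sqrt{7 + 5} = \sqrt{12} = 2 \sqrt{3}$)
$\left(-1861 + \left(-11 + 17\right) j{\left(3,2 \right)}\right) + 1316 = \left(-1861 + \left(-11 + 17\right) 2 \sqrt{3}\right) + 1316 = \left(-1861 + 6 \cdot 2 \sqrt{3}\right) + 1316 = \left(-1861 + 12 \sqrt{3}\right) + 1316 = -545 + 12 \sqrt{3}$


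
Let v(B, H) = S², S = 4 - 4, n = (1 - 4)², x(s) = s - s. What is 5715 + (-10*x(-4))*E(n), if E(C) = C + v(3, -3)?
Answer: 5715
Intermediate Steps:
x(s) = 0
n = 9 (n = (-3)² = 9)
S = 0
v(B, H) = 0 (v(B, H) = 0² = 0)
E(C) = C (E(C) = C + 0 = C)
5715 + (-10*x(-4))*E(n) = 5715 - 10*0*9 = 5715 + 0*9 = 5715 + 0 = 5715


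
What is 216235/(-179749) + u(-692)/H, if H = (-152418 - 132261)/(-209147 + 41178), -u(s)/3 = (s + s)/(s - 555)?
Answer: -67373514792089/21269981555679 ≈ -3.1675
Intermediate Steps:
u(s) = -6*s/(-555 + s) (u(s) = -3*(s + s)/(s - 555) = -3*2*s/(-555 + s) = -6*s/(-555 + s))
H = 284679/167969 (H = -284679/(-167969) = -284679*(-1/167969) = 284679/167969 ≈ 1.6948)
216235/(-179749) + u(-692)/H = 216235/(-179749) + (-6*(-692)/(-555 - 692))/(284679/167969) = 216235*(-1/179749) - 6*(-692)/(-1247)*(167969/284679) = -216235/179749 - 6*(-692)*(-1/1247)*(167969/284679) = -216235/179749 - 4152/1247*167969/284679 = -216235/179749 - 232469096/118331571 = -67373514792089/21269981555679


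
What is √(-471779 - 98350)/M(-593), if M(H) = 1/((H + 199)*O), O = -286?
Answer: 112684*I*√570129 ≈ 8.5084e+7*I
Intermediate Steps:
M(H) = -1/(286*(199 + H)) (M(H) = 1/((H + 199)*(-286)) = -1/286/(199 + H) = -1/(286*(199 + H)))
√(-471779 - 98350)/M(-593) = √(-471779 - 98350)/((-1/(56914 + 286*(-593)))) = √(-570129)/((-1/(56914 - 169598))) = (I*√570129)/((-1/(-112684))) = (I*√570129)/((-1*(-1/112684))) = (I*√570129)/(1/112684) = (I*√570129)*112684 = 112684*I*√570129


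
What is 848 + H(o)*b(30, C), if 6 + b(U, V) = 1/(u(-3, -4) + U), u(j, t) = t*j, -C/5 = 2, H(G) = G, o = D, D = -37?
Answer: 44903/42 ≈ 1069.1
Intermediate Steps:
o = -37
C = -10 (C = -5*2 = -10)
u(j, t) = j*t
b(U, V) = -6 + 1/(12 + U) (b(U, V) = -6 + 1/(-3*(-4) + U) = -6 + 1/(12 + U))
848 + H(o)*b(30, C) = 848 - 37*(-71 - 6*30)/(12 + 30) = 848 - 37*(-71 - 180)/42 = 848 - 37*(-251)/42 = 848 - 37*(-251/42) = 848 + 9287/42 = 44903/42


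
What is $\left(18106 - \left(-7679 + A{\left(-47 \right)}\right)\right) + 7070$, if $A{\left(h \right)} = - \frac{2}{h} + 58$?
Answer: $\frac{1541457}{47} \approx 32797.0$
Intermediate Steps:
$A{\left(h \right)} = 58 - \frac{2}{h}$
$\left(18106 - \left(-7679 + A{\left(-47 \right)}\right)\right) + 7070 = \left(18106 + \left(7679 - \left(58 - \frac{2}{-47}\right)\right)\right) + 7070 = \left(18106 + \left(7679 - \left(58 - - \frac{2}{47}\right)\right)\right) + 7070 = \left(18106 + \left(7679 - \left(58 + \frac{2}{47}\right)\right)\right) + 7070 = \left(18106 + \left(7679 - \frac{2728}{47}\right)\right) + 7070 = \left(18106 + \frac{358185}{47}\right) + 7070 = \frac{1209167}{47} + 7070 = \frac{1541457}{47}$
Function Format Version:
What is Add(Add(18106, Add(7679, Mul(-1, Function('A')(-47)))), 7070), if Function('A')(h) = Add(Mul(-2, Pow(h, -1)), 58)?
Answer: Rational(1541457, 47) ≈ 32797.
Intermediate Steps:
Function('A')(h) = Add(58, Mul(-2, Pow(h, -1)))
Add(Add(18106, Add(7679, Mul(-1, Function('A')(-47)))), 7070) = Add(Add(18106, Add(7679, Mul(-1, Add(58, Mul(-2, Pow(-47, -1)))))), 7070) = Add(Add(18106, Add(7679, Mul(-1, Add(58, Mul(-2, Rational(-1, 47)))))), 7070) = Add(Add(18106, Add(7679, Mul(-1, Add(58, Rational(2, 47))))), 7070) = Add(Add(18106, Add(7679, Mul(-1, Rational(2728, 47)))), 7070) = Add(Add(18106, Add(7679, Rational(-2728, 47))), 7070) = Add(Add(18106, Rational(358185, 47)), 7070) = Add(Rational(1209167, 47), 7070) = Rational(1541457, 47)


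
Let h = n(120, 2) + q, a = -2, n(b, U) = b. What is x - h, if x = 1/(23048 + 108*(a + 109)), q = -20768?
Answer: 714503393/34604 ≈ 20648.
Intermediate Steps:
x = 1/34604 (x = 1/(23048 + 108*(-2 + 109)) = 1/(23048 + 108*107) = 1/(23048 + 11556) = 1/34604 ≈ 2.8898e-5)
h = -20648 (h = 120 - 20768 = -20648)
x - h = 1/34604 - 1*(-20648) = 1/34604 + 20648 = 714503393/34604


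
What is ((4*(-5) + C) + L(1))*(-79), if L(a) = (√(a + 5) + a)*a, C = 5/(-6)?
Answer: 9401/6 - 79*√6 ≈ 1373.3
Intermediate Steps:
C = -⅚ (C = 5*(-⅙) = -⅚ ≈ -0.83333)
L(a) = a*(a + √(5 + a)) (L(a) = (√(5 + a) + a)*a = (a + √(5 + a))*a = a*(a + √(5 + a)))
((4*(-5) + C) + L(1))*(-79) = ((4*(-5) - ⅚) + 1*(1 + √(5 + 1)))*(-79) = ((-20 - ⅚) + 1*(1 + √6))*(-79) = (-125/6 + (1 + √6))*(-79) = (-119/6 + √6)*(-79) = 9401/6 - 79*√6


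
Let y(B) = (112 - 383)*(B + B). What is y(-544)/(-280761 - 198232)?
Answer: -294848/478993 ≈ -0.61556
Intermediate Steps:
y(B) = -542*B
y(-544)/(-280761 - 198232) = (-542*(-544))/(-280761 - 198232) = 294848/(-478993) = 294848*(-1/478993) = -294848/478993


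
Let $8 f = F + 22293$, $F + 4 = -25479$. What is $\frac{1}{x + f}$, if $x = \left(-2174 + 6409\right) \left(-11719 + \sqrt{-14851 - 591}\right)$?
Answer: $- \frac{14437924}{716639988858695} - \frac{112 i \sqrt{15442}}{65149089896245} \approx -2.0147 \cdot 10^{-8} - 2.1363 \cdot 10^{-10} i$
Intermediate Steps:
$F = -25483$ ($F = -4 - 25479 = -25483$)
$x = -49629965 + 4235 i \sqrt{15442}$ ($x = 4235 \left(-11719 + \sqrt{-15442}\right) = 4235 \left(-11719 + i \sqrt{15442}\right) = -49629965 + 4235 i \sqrt{15442} \approx -4.963 \cdot 10^{7} + 5.2627 \cdot 10^{5} i$)
$f = - \frac{1595}{4}$ ($f = \frac{-25483 + 22293}{8} = \frac{1}{8} \left(-3190\right) = - \frac{1595}{4} \approx -398.75$)
$\frac{1}{x + f} = \frac{1}{\left(-49629965 + 4235 i \sqrt{15442}\right) - \frac{1595}{4}} = \frac{1}{- \frac{198521455}{4} + 4235 i \sqrt{15442}}$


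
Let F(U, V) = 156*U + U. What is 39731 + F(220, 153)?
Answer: 74271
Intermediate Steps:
F(U, V) = 157*U
39731 + F(220, 153) = 39731 + 157*220 = 39731 + 34540 = 74271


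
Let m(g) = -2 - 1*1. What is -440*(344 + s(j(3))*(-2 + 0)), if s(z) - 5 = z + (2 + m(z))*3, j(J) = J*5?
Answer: -136400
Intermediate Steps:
m(g) = -3 (m(g) = -2 - 1 = -3)
j(J) = 5*J
s(z) = 2 + z (s(z) = 5 + (z + (2 - 3)*3) = 5 + (z - 1*3) = 5 + (z - 3) = 5 + (-3 + z) = 2 + z)
-440*(344 + s(j(3))*(-2 + 0)) = -440*(344 + (2 + 5*3)*(-2 + 0)) = -440*(344 + (2 + 15)*(-2)) = -440*(344 + 17*(-2)) = -440*(344 - 34) = -440*310 = -136400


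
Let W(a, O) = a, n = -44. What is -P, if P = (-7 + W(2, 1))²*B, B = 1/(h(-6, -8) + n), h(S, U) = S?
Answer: ½ ≈ 0.50000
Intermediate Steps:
B = -1/50 (B = 1/(-6 - 44) = 1/(-50) = -1/50 ≈ -0.020000)
P = -½ (P = (-7 + 2)²*(-1/50) = (-5)²*(-1/50) = 25*(-1/50) = -½ ≈ -0.50000)
-P = -1*(-½) = ½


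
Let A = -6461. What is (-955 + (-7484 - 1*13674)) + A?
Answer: -28574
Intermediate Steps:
(-955 + (-7484 - 1*13674)) + A = (-955 + (-7484 - 1*13674)) - 6461 = (-955 + (-7484 - 13674)) - 6461 = (-955 - 21158) - 6461 = -22113 - 6461 = -28574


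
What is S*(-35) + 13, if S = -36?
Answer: 1273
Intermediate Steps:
S*(-35) + 13 = -36*(-35) + 13 = 1260 + 13 = 1273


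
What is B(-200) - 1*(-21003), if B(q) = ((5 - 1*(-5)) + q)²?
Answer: 57103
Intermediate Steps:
B(q) = (10 + q)² (B(q) = ((5 + 5) + q)² = (10 + q)²)
B(-200) - 1*(-21003) = (10 - 200)² - 1*(-21003) = (-190)² + 21003 = 36100 + 21003 = 57103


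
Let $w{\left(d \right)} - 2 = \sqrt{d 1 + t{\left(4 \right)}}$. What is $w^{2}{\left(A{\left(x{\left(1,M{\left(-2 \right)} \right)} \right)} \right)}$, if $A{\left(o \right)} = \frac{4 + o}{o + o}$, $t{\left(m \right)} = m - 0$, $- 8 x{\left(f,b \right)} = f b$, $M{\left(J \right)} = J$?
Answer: $\frac{33}{2} + 10 \sqrt{2} \approx 30.642$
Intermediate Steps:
$x{\left(f,b \right)} = - \frac{b f}{8}$ ($x{\left(f,b \right)} = - \frac{f b}{8} = - \frac{b f}{8}$)
$t{\left(m \right)} = m$ ($t{\left(m \right)} = m + 0 = m$)
$A{\left(o \right)} = \frac{4 + o}{2 o}$
$w{\left(d \right)} = 2 + \sqrt{4 + d}$ ($w{\left(d \right)} = 2 + \sqrt{d 1 + 4} = 2 + \sqrt{d + 4} = 2 + \sqrt{4 + d}$)
$w^{2}{\left(A{\left(x{\left(1,M{\left(-2 \right)} \right)} \right)} \right)} = \left(2 + \sqrt{4 + \frac{4 - \left(- \frac{1}{4}\right) 1}{2 \left(\left(- \frac{1}{8}\right) \left(-2\right) 1\right)}}\right)^{2} = \left(2 + \sqrt{4 + \frac{\frac{1}{\frac{1}{4}} \left(4 + \frac{1}{4}\right)}{2}}\right)^{2} = \left(2 + \sqrt{4 + \frac{1}{2} \cdot 4 \cdot \frac{17}{4}}\right)^{2} = \left(2 + \sqrt{4 + \frac{17}{2}}\right)^{2} = \left(2 + \sqrt{\frac{25}{2}}\right)^{2} = \left(2 + \frac{5 \sqrt{2}}{2}\right)^{2}$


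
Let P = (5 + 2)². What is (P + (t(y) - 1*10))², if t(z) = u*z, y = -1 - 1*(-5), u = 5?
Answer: 3481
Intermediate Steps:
P = 49 (P = 7² = 49)
y = 4 (y = -1 + 5 = 4)
t(z) = 5*z
(P + (t(y) - 1*10))² = (49 + (5*4 - 1*10))² = (49 + (20 - 10))² = (49 + 10)² = 59² = 3481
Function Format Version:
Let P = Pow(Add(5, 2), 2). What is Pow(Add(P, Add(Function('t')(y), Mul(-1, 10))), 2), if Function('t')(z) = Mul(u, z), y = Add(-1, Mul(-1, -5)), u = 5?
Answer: 3481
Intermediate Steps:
P = 49 (P = Pow(7, 2) = 49)
y = 4 (y = Add(-1, 5) = 4)
Function('t')(z) = Mul(5, z)
Pow(Add(P, Add(Function('t')(y), Mul(-1, 10))), 2) = Pow(Add(49, Add(Mul(5, 4), Mul(-1, 10))), 2) = Pow(Add(49, Add(20, -10)), 2) = Pow(Add(49, 10), 2) = Pow(59, 2) = 3481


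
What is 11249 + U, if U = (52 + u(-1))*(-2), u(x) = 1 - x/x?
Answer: 11145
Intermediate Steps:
u(x) = 0 (u(x) = 1 - 1*1 = 1 - 1 = 0)
U = -104 (U = (52 + 0)*(-2) = 52*(-2) = -104)
11249 + U = 11249 - 104 = 11145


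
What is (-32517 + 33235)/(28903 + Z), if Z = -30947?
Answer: -359/1022 ≈ -0.35127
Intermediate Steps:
(-32517 + 33235)/(28903 + Z) = (-32517 + 33235)/(28903 - 30947) = 718/(-2044) = 718*(-1/2044) = -359/1022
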